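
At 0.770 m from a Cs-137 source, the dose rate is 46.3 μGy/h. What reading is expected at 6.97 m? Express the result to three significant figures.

Applying the 1/r² law, the rate at 6.97 m is
(0.770/6.97)² = 0.01220, so 46.3 × 0.01220 = 0.5649 μGy/h.

0.565 μGy/h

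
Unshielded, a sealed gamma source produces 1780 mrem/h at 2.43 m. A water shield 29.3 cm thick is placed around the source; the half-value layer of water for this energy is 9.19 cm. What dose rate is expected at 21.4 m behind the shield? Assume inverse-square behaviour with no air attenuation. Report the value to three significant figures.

2.52 mrem/h

Distance alone: 1780 × (2.43/21.4)² = 1780 × 0.01289 = 22.94 mrem/h.
Shield: 29.3/9.19 = 3.188 half-value layers → attenuation 2^(−3.188) = 0.1097.
Combined: 22.94 × 0.1097 = 2.517 mrem/h.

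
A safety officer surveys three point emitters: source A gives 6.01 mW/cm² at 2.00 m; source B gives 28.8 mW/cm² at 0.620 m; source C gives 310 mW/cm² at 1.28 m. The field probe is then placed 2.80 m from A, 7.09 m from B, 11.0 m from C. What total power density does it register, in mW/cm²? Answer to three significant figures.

Each source contributes Iᵢ·(dᵢ/rᵢ)²; contributions add.
A: 6.01 × (2.00/2.80)² = 3.066 mW/cm²
B: 28.8 × (0.620/7.09)² = 0.2202 mW/cm²
C: 310 × (1.28/11.0)² = 4.198 mW/cm²
Total = 3.066 + 0.2202 + 4.198 = 7.484 mW/cm².

7.48 mW/cm²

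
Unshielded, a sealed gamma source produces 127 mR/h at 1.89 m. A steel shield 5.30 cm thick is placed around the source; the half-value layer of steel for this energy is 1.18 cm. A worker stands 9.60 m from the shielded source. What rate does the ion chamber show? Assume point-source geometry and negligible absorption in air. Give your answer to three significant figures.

0.219 mR/h

Distance alone: (1.89/9.60)² = 0.03876, so 127 × 0.03876 = 4.923 mR/h.
Shield: 5.30/1.18 = 4.492 half-value layers → attenuation 2^(−4.492) = 0.04444.
Combined: 4.923 × 0.04444 = 0.2188 mR/h.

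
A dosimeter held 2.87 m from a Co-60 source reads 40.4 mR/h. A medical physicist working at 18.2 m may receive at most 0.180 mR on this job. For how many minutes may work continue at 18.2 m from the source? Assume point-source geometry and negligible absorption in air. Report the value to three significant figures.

Applying the 1/r² law, rate at 18.2 m:
(2.87/18.2)² = 0.02487, so 40.4 × 0.02487 = 1.005 mR/h.
Stay time = 0.180 mR ÷ 1.005 mR/h = 0.1791 h = 10.75 min.

10.8 min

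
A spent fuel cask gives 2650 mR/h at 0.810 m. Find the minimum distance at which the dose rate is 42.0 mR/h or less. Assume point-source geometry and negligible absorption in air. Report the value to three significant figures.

6.43 m

Using I₁d₁² = I₂d₂², d₂ = d₁·√(I₁/I₂).
I₁/I₂ = 2650/42.0 = 63.10, so d₂ = 0.810 × √63.10 = 6.434 m.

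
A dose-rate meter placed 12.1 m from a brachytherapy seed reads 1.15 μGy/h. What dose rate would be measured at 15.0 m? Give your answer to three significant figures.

0.748 μGy/h

Using I₁d₁² = I₂d₂², scaling from 12.1 m to 15.0 m:
(12.1/15.0)² = 0.6507, so 1.15 × 0.6507 = 0.7483 μGy/h.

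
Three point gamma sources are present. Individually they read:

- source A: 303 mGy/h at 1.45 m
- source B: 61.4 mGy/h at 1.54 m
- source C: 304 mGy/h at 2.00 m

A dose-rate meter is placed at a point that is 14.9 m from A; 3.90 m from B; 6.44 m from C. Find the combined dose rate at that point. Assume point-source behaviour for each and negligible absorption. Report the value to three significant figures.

Each source contributes Iᵢ·(dᵢ/rᵢ)²; contributions add.
A: 303 × (1.45/14.9)² = 2.869 mGy/h
B: 61.4 × (1.54/3.90)² = 9.574 mGy/h
C: 304 × (2.00/6.44)² = 29.32 mGy/h
Total = 2.869 + 9.574 + 29.32 = 41.76 mGy/h.

41.8 mGy/h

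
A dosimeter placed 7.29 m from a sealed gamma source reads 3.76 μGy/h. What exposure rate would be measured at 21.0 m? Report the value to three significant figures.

Applying the 1/r² law, scaling from 7.29 m to 21.0 m:
(7.29/21.0)² = 0.1205, so 3.76 × 0.1205 = 0.4531 μGy/h.

0.453 μGy/h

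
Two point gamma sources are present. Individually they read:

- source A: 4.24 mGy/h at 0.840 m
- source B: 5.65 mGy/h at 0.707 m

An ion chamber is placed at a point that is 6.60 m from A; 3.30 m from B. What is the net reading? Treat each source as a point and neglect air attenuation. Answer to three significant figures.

By superposition, sum each source's inverse-square contribution:
A: 4.24 × (0.840/6.60)² = 0.06868 mGy/h
B: 5.65 × (0.707/3.30)² = 0.2593 mGy/h
Total = 0.06868 + 0.2593 = 0.3280 mGy/h.

0.328 mGy/h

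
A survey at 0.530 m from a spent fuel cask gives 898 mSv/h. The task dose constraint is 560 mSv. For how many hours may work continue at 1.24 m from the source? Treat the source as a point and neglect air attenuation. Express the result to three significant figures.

Since intensity falls as 1/r², rate at 1.24 m:
(0.530/1.24)² = 0.1827, so 898 × 0.1827 = 164.1 mSv/h.
Stay time = 560 mSv ÷ 164.1 mSv/h = 3.413 h.

3.41 h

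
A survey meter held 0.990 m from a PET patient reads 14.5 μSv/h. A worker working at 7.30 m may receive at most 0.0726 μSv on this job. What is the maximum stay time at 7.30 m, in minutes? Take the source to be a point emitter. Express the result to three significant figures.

Applying the 1/r² law, rate at 7.30 m:
14.5 × (0.990/7.30)² = 14.5 × 0.01839 = 0.2667 μSv/h.
Stay time = 0.0726 μSv ÷ 0.2667 μSv/h = 0.2722 h = 16.33 min.

16.3 min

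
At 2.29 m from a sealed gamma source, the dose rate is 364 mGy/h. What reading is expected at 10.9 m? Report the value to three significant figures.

By the inverse-square law, the rate at 10.9 m is
(2.29/10.9)² = 0.04414, so 364 × 0.04414 = 16.07 mGy/h.

16.1 mGy/h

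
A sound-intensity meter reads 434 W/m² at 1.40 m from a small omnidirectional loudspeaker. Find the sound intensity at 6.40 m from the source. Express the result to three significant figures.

20.8 W/m²

Intensity scales as (d₁/d₂)², so the rate at 6.40 m is
(1.40/6.40)² = 0.04785, so 434 × 0.04785 = 20.77 W/m².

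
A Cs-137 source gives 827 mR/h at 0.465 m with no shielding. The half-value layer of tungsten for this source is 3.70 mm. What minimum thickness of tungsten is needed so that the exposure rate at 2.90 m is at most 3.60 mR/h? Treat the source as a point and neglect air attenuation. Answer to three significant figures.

At 2.90 m, distance alone gives (0.465/2.90)² = 0.02571, so 827 × 0.02571 = 21.26 mR/h.
Further attenuation needed: 21.26/3.60 = 5.906.
n = log₂(5.906) = 2.562 half-value layers.
Thickness = 2.562 × 3.70 mm = 9.479 mm.

9.48 mm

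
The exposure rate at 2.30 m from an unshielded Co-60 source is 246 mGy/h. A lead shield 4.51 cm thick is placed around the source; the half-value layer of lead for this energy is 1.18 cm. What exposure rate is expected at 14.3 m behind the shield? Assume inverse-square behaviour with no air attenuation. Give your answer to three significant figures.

0.450 mGy/h

Distance alone: 246 × (2.30/14.3)² = 246 × 0.02587 = 6.364 mGy/h.
Shield: 4.51/1.18 = 3.822 half-value layers → attenuation 2^(−3.822) = 0.07071.
Combined: 6.364 × 0.07071 = 0.4500 mGy/h.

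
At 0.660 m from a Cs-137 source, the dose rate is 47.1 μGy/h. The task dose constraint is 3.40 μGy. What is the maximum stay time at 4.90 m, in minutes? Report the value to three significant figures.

Since intensity falls as 1/r², rate at 4.90 m:
(0.660/4.90)² = 0.01814, so 47.1 × 0.01814 = 0.8544 μGy/h.
Stay time = 3.40 μGy ÷ 0.8544 μGy/h = 3.979 h = 238.7 min.

239 min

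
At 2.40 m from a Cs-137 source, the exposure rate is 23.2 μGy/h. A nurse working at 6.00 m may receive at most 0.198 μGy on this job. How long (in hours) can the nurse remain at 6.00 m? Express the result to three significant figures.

By the inverse-square law, rate at 6.00 m:
(2.40/6.00)² = 0.1600, so 23.2 × 0.1600 = 3.712 μGy/h.
Stay time = 0.198 μGy ÷ 3.712 μGy/h = 0.05334 h.

0.0533 h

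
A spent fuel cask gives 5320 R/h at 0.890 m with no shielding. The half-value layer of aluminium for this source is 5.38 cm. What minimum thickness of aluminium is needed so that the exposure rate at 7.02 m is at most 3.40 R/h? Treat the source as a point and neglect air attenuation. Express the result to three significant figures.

At 7.02 m, distance alone gives (0.890/7.02)² = 0.01607, so 5320 × 0.01607 = 85.49 R/h.
Further attenuation needed: 85.49/3.40 = 25.14.
n = log₂(25.14) = 4.652 half-value layers.
Thickness = 4.652 × 5.38 cm = 25.03 cm.

25.0 cm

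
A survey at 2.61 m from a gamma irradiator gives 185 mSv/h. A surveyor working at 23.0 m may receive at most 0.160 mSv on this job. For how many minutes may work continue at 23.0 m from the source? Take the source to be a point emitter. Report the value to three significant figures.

4.03 min

Applying the 1/r² law, rate at 23.0 m:
185 × (2.61/23.0)² = 185 × 0.01288 = 2.383 mSv/h.
Stay time = 0.160 mSv ÷ 2.383 mSv/h = 0.06714 h = 4.028 min.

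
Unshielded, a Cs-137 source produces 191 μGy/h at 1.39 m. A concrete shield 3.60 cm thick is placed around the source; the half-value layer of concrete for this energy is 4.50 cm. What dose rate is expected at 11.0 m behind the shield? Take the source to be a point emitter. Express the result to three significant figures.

Distance alone: 191 × (1.39/11.0)² = 191 × 0.01597 = 3.050 μGy/h.
Shield: 3.60/4.50 = 0.8000 half-value layers → attenuation 2^(−0.8000) = 0.5743.
Combined: 3.050 × 0.5743 = 1.752 μGy/h.

1.75 μGy/h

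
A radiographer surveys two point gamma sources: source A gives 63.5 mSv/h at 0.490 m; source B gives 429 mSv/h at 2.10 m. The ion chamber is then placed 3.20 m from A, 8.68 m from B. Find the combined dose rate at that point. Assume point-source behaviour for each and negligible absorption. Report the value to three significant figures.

26.6 mSv/h

By superposition, sum each source's inverse-square contribution:
A: 63.5 × (0.490/3.20)² = 1.489 mSv/h
B: 429 × (2.10/8.68)² = 25.11 mSv/h
Total = 1.489 + 25.11 = 26.60 mSv/h.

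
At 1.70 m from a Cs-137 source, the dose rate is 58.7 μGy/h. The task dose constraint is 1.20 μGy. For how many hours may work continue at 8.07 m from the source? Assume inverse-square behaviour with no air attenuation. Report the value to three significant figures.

Intensity scales as (d₁/d₂)², so rate at 8.07 m:
(1.70/8.07)² = 0.04438, so 58.7 × 0.04438 = 2.605 μGy/h.
Stay time = 1.20 μGy ÷ 2.605 μGy/h = 0.4607 h.

0.461 h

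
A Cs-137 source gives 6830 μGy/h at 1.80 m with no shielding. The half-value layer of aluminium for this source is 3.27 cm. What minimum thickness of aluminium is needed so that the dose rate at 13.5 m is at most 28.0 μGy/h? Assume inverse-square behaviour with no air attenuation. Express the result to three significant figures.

At 13.5 m, distance alone gives 6830 × (1.80/13.5)² = 6830 × 0.01778 = 121.4 μGy/h.
Further attenuation needed: 121.4/28.0 = 4.336.
n = log₂(4.336) = 2.116 half-value layers.
Thickness = 2.116 × 3.27 cm = 6.919 cm.

6.92 cm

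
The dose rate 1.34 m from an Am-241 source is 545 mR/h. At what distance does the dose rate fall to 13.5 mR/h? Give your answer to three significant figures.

8.51 m

Intensity scales as (d₁/d₂)², so d₂ = d₁·√(I₁/I₂).
I₁/I₂ = 545/13.5 = 40.37, so d₂ = 1.34 × √40.37 = 8.514 m.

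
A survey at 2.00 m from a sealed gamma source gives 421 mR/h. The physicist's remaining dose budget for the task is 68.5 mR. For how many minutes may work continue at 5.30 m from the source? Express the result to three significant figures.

68.6 min

Applying the 1/r² law, rate at 5.30 m:
421 × (2.00/5.30)² = 421 × 0.1424 = 59.95 mR/h.
Stay time = 68.5 mR ÷ 59.95 mR/h = 1.143 h = 68.58 min.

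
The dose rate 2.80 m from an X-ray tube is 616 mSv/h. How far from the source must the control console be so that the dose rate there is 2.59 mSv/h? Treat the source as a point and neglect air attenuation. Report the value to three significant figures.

43.2 m

Intensity scales as (d₁/d₂)², so d₂ = d₁·√(I₁/I₂).
I₁/I₂ = 616/2.59 = 237.8, so d₂ = 2.80 × √237.8 = 43.18 m.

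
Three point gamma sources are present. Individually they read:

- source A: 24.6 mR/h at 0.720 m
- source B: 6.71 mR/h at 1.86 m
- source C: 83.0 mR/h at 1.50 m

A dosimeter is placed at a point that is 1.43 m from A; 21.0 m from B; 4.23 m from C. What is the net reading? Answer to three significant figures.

Each source contributes Iᵢ·(dᵢ/rᵢ)²; contributions add.
A: 24.6 × (0.720/1.43)² = 6.236 mR/h
B: 6.71 × (1.86/21.0)² = 0.05264 mR/h
C: 83.0 × (1.50/4.23)² = 10.44 mR/h
Total = 6.236 + 0.05264 + 10.44 = 16.73 mR/h.

16.7 mR/h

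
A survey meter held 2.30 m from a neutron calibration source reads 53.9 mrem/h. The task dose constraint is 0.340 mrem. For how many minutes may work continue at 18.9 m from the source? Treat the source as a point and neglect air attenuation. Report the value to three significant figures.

Since intensity falls as 1/r², rate at 18.9 m:
(2.30/18.9)² = 0.01481, so 53.9 × 0.01481 = 0.7983 mrem/h.
Stay time = 0.340 mrem ÷ 0.7983 mrem/h = 0.4259 h = 25.55 min.

25.6 min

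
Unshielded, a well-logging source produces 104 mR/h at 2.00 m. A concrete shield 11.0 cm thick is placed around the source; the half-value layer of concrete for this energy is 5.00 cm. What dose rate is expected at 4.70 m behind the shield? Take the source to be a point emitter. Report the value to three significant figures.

4.10 mR/h

Distance alone: 104 × (2.00/4.70)² = 104 × 0.1811 = 18.83 mR/h.
Shield: 11.0/5.00 = 2.200 half-value layers → attenuation 2^(−2.200) = 0.2176.
Combined: 18.83 × 0.2176 = 4.097 mR/h.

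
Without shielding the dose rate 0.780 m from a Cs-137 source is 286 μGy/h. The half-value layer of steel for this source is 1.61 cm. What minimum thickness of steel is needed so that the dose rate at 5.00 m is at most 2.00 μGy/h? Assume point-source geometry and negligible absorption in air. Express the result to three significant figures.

2.90 cm

At 5.00 m, distance alone gives 286 × (0.780/5.00)² = 286 × 0.02434 = 6.961 μGy/h.
Further attenuation needed: 6.961/2.00 = 3.481.
n = log₂(3.481) = 1.800 half-value layers.
Thickness = 1.800 × 1.61 cm = 2.898 cm.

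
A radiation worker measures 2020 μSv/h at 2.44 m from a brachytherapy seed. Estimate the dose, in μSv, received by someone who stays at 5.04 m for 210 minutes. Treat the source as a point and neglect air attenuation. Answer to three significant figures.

Applying the 1/r² law, rate at 5.04 m:
2020 × (2.44/5.04)² = 2020 × 0.2344 = 473.5 μSv/h.
Dose = rate × time = 473.5 μSv/h × 3.500 h = 1657 μSv.

1660 μSv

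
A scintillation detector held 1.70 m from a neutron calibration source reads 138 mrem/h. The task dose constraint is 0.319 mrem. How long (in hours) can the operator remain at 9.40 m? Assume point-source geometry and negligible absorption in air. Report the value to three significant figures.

0.0707 h

Applying the 1/r² law, rate at 9.40 m:
138 × (1.70/9.40)² = 138 × 0.03271 = 4.514 mrem/h.
Stay time = 0.319 mrem ÷ 4.514 mrem/h = 0.07067 h.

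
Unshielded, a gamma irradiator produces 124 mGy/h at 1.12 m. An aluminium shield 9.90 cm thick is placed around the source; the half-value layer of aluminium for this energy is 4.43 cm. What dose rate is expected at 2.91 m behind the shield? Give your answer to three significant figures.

3.90 mGy/h

Distance alone: 124 × (1.12/2.91)² = 124 × 0.1481 = 18.36 mGy/h.
Shield: 9.90/4.43 = 2.235 half-value layers → attenuation 2^(−2.235) = 0.2124.
Combined: 18.36 × 0.2124 = 3.900 mGy/h.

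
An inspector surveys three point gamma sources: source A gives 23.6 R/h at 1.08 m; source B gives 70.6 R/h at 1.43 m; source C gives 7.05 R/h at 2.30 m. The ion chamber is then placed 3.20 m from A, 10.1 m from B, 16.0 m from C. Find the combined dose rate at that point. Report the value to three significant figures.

4.25 R/h

By superposition, sum each source's inverse-square contribution:
A: 23.6 × (1.08/3.20)² = 2.688 R/h
B: 70.6 × (1.43/10.1)² = 1.415 R/h
C: 7.05 × (2.30/16.0)² = 0.1457 R/h
Total = 2.688 + 1.415 + 0.1457 = 4.249 R/h.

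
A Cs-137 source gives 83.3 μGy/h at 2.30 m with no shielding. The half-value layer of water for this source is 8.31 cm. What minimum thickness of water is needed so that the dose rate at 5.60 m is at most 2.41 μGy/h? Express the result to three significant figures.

21.1 cm

At 5.60 m, distance alone gives 83.3 × (2.30/5.60)² = 83.3 × 0.1687 = 14.05 μGy/h.
Further attenuation needed: 14.05/2.41 = 5.830.
n = log₂(5.830) = 2.543 half-value layers.
Thickness = 2.543 × 8.31 cm = 21.13 cm.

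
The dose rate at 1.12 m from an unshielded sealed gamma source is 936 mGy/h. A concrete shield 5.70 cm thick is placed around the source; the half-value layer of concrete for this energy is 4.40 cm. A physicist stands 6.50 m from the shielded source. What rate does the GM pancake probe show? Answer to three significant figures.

Distance alone: 936 × (1.12/6.50)² = 936 × 0.02969 = 27.79 mGy/h.
Shield: 5.70/4.40 = 1.295 half-value layers → attenuation 2^(−1.295) = 0.4075.
Combined: 27.79 × 0.4075 = 11.32 mGy/h.

11.3 mGy/h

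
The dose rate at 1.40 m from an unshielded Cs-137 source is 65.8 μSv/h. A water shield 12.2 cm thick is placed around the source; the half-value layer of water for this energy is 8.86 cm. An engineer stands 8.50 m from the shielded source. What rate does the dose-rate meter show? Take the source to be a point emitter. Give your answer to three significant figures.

0.687 μSv/h

Distance alone: 65.8 × (1.40/8.50)² = 65.8 × 0.02713 = 1.785 μSv/h.
Shield: 12.2/8.86 = 1.377 half-value layers → attenuation 2^(−1.377) = 0.3850.
Combined: 1.785 × 0.3850 = 0.6872 μSv/h.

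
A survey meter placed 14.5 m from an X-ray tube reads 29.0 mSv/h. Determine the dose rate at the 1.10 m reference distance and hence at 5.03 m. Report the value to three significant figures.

5040 mSv/h; 241 mSv/h

Using I₁d₁² = I₂d₂²,
At 1.10 m: 29.0 × (14.5/1.10)² = 29.0 × 173.8 = 5040 mSv/h
At 5.03 m: 5040 × (1.10/5.03)² = 5040 × 0.04782 = 241.0 mSv/h.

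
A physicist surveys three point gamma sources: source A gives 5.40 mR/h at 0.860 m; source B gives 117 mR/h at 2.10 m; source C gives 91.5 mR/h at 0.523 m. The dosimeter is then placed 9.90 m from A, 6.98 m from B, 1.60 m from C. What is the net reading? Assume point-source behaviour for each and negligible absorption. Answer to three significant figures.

20.4 mR/h

By superposition, sum each source's inverse-square contribution:
A: 5.40 × (0.860/9.90)² = 0.04075 mR/h
B: 117 × (2.10/6.98)² = 10.59 mR/h
C: 91.5 × (0.523/1.60)² = 9.777 mR/h
Total = 0.04075 + 10.59 + 9.777 = 20.41 mR/h.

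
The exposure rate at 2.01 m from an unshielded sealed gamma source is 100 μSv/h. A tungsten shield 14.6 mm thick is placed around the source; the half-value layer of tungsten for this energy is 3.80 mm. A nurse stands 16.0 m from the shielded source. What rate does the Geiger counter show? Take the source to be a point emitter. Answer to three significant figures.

Distance alone: 100 × (2.01/16.0)² = 100 × 0.01578 = 1.578 μSv/h.
Shield: 14.6/3.80 = 3.842 half-value layers → attenuation 2^(−3.842) = 0.06973.
Combined: 1.578 × 0.06973 = 0.1100 μSv/h.

0.110 μSv/h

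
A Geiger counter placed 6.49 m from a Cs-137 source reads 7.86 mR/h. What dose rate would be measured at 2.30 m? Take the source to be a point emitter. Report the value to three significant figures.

62.6 mR/h

Using I₁d₁² = I₂d₂², scaling from 6.49 m to 2.30 m:
(6.49/2.30)² = 7.962, so 7.86 × 7.962 = 62.58 mR/h.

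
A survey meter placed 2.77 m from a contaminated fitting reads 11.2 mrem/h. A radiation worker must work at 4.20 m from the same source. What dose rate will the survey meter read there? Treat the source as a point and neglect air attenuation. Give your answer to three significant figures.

4.87 mrem/h

Intensity scales as (d₁/d₂)², so scaling from 2.77 m to 4.20 m:
11.2 × (2.77/4.20)² = 11.2 × 0.4350 = 4.872 mrem/h.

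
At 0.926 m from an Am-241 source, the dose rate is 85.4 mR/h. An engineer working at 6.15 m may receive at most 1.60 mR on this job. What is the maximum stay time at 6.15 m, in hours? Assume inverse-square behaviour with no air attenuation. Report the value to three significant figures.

0.826 h

Since intensity falls as 1/r², rate at 6.15 m:
85.4 × (0.926/6.15)² = 85.4 × 0.02267 = 1.936 mR/h.
Stay time = 1.60 mR ÷ 1.936 mR/h = 0.8264 h.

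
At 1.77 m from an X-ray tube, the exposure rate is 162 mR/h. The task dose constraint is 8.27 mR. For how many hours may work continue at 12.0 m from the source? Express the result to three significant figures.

2.35 h

By the inverse-square law, rate at 12.0 m:
(1.77/12.0)² = 0.02176, so 162 × 0.02176 = 3.525 mR/h.
Stay time = 8.27 mR ÷ 3.525 mR/h = 2.346 h.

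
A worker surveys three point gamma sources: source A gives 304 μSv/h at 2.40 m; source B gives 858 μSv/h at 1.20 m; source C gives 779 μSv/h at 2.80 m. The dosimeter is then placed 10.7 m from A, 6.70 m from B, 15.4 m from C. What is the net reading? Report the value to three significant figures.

Each source contributes Iᵢ·(dᵢ/rᵢ)²; contributions add.
A: 304 × (2.40/10.7)² = 15.29 μSv/h
B: 858 × (1.20/6.70)² = 27.52 μSv/h
C: 779 × (2.80/15.4)² = 25.75 μSv/h
Total = 15.29 + 27.52 + 25.75 = 68.56 μSv/h.

68.6 μSv/h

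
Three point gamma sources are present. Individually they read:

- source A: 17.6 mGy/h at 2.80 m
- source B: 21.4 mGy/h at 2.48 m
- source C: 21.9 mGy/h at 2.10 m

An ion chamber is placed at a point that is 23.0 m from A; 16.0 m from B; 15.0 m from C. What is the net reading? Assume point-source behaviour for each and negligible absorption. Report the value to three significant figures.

Each source contributes Iᵢ·(dᵢ/rᵢ)²; contributions add.
A: 17.6 × (2.80/23.0)² = 0.2608 mGy/h
B: 21.4 × (2.48/16.0)² = 0.5141 mGy/h
C: 21.9 × (2.10/15.0)² = 0.4292 mGy/h
Total = 0.2608 + 0.5141 + 0.4292 = 1.204 mGy/h.

1.20 mGy/h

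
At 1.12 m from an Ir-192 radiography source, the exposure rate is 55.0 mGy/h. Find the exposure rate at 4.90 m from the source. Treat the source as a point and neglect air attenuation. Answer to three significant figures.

2.87 mGy/h

Using I₁d₁² = I₂d₂², the rate at 4.90 m is
(1.12/4.90)² = 0.05224, so 55.0 × 0.05224 = 2.873 mGy/h.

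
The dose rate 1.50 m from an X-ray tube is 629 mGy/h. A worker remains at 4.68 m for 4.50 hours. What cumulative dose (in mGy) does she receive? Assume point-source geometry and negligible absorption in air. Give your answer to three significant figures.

By the inverse-square law, rate at 4.68 m:
629 × (1.50/4.68)² = 629 × 0.1027 = 64.60 mGy/h.
Dose = rate × time = 64.60 mGy/h × 4.500 h = 290.7 mGy.

291 mGy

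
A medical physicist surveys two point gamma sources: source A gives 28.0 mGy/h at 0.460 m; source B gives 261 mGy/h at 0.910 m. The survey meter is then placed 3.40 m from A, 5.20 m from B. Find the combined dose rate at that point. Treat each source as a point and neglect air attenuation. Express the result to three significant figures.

8.51 mGy/h

Each source contributes Iᵢ·(dᵢ/rᵢ)²; contributions add.
A: 28.0 × (0.460/3.40)² = 0.5125 mGy/h
B: 261 × (0.910/5.20)² = 7.993 mGy/h
Total = 0.5125 + 7.993 = 8.505 mGy/h.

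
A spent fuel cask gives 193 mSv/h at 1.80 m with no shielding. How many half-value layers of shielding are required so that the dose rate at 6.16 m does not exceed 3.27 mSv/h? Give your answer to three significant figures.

2.33 half-value layers

At 6.16 m, distance alone gives (1.80/6.16)² = 0.08539, so 193 × 0.08539 = 16.48 mSv/h.
Further attenuation needed: 16.48/3.27 = 5.040.
n = log₂(5.040) = 2.333 half-value layers.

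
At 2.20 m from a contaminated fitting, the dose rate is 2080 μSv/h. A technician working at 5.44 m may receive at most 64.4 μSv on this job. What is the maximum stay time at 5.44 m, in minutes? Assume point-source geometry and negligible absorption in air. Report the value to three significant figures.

11.4 min

Intensity scales as (d₁/d₂)², so rate at 5.44 m:
2080 × (2.20/5.44)² = 2080 × 0.1635 = 340.1 μSv/h.
Stay time = 64.4 μSv ÷ 340.1 μSv/h = 0.1894 h = 11.36 min.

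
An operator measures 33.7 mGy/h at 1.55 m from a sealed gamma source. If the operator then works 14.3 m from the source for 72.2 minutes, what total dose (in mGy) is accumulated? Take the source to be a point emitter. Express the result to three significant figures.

0.476 mGy

Applying the 1/r² law, rate at 14.3 m:
33.7 × (1.55/14.3)² = 33.7 × 0.01175 = 0.3960 mGy/h.
Dose = rate × time = 0.3960 mGy/h × 1.203 h = 0.4764 mGy.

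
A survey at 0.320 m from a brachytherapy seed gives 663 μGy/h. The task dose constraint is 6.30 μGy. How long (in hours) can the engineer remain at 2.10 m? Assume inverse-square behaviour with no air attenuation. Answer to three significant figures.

0.409 h

Applying the 1/r² law, rate at 2.10 m:
(0.320/2.10)² = 0.02322, so 663 × 0.02322 = 15.39 μGy/h.
Stay time = 6.30 μGy ÷ 15.39 μGy/h = 0.4094 h.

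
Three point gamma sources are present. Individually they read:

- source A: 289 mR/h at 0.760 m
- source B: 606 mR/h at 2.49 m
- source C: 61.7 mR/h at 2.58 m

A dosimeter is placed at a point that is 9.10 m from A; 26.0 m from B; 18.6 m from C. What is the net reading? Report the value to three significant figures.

Each source contributes Iᵢ·(dᵢ/rᵢ)²; contributions add.
A: 289 × (0.760/9.10)² = 2.016 mR/h
B: 606 × (2.49/26.0)² = 5.558 mR/h
C: 61.7 × (2.58/18.6)² = 1.187 mR/h
Total = 2.016 + 5.558 + 1.187 = 8.761 mR/h.

8.76 mR/h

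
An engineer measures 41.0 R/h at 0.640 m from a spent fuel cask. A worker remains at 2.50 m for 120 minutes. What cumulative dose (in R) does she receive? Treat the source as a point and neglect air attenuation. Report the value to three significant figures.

5.37 R

Using I₁d₁² = I₂d₂², rate at 2.50 m:
41.0 × (0.640/2.50)² = 41.0 × 0.06554 = 2.687 R/h.
Dose = rate × time = 2.687 R/h × 2.000 h = 5.374 R.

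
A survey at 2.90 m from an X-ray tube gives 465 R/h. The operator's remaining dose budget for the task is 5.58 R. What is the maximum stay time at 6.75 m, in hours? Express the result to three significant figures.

0.0650 h

Applying the 1/r² law, rate at 6.75 m:
(2.90/6.75)² = 0.1846, so 465 × 0.1846 = 85.84 R/h.
Stay time = 5.58 R ÷ 85.84 R/h = 0.06500 h.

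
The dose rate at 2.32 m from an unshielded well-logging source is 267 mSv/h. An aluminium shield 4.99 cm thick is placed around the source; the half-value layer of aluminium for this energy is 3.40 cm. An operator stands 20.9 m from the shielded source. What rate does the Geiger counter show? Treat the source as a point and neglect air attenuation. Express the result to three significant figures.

1.19 mSv/h

Distance alone: 267 × (2.32/20.9)² = 267 × 0.01232 = 3.289 mSv/h.
Shield: 4.99/3.40 = 1.468 half-value layers → attenuation 2^(−1.468) = 0.3615.
Combined: 3.289 × 0.3615 = 1.189 mSv/h.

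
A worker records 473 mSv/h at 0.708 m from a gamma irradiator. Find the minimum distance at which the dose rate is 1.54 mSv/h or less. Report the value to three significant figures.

12.4 m

Intensity scales as (d₁/d₂)², so d₂ = d₁·√(I₁/I₂).
I₁/I₂ = 473/1.54 = 307.1, so d₂ = 0.708 × √307.1 = 12.41 m.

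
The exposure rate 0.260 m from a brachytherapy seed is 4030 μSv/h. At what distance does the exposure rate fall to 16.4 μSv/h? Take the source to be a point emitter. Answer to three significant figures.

Intensity scales as (d₁/d₂)², so d₂ = d₁·√(I₁/I₂).
I₁/I₂ = 4030/16.4 = 245.7, so d₂ = 0.260 × √245.7 = 4.075 m.

4.08 m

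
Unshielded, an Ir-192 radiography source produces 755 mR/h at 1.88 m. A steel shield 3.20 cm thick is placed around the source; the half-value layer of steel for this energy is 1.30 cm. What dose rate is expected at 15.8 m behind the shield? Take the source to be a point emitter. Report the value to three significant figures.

1.94 mR/h

Distance alone: 755 × (1.88/15.8)² = 755 × 0.01416 = 10.69 mR/h.
Shield: 3.20/1.30 = 2.462 half-value layers → attenuation 2^(−2.462) = 0.1815.
Combined: 10.69 × 0.1815 = 1.940 mR/h.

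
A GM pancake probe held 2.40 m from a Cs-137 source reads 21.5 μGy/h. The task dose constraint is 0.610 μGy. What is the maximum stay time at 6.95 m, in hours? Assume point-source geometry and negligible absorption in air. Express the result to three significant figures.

0.238 h

Since intensity falls as 1/r², rate at 6.95 m:
21.5 × (2.40/6.95)² = 21.5 × 0.1192 = 2.563 μGy/h.
Stay time = 0.610 μGy ÷ 2.563 μGy/h = 0.2380 h.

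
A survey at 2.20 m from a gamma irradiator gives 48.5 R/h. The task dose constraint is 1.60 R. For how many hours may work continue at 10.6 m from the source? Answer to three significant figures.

0.766 h

Applying the 1/r² law, rate at 10.6 m:
48.5 × (2.20/10.6)² = 48.5 × 0.04308 = 2.089 R/h.
Stay time = 1.60 R ÷ 2.089 R/h = 0.7659 h.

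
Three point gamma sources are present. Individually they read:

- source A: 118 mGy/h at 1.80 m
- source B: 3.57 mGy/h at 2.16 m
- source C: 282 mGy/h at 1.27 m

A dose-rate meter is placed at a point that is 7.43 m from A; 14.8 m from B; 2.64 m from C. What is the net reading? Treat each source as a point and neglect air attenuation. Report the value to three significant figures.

By superposition, sum each source's inverse-square contribution:
A: 118 × (1.80/7.43)² = 6.925 mGy/h
B: 3.57 × (2.16/14.8)² = 0.07604 mGy/h
C: 282 × (1.27/2.64)² = 65.26 mGy/h
Total = 6.925 + 0.07604 + 65.26 = 72.26 mGy/h.

72.3 mGy/h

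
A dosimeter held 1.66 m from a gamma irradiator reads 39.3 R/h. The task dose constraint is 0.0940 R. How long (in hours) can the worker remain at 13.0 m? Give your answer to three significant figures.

0.147 h

By the inverse-square law, rate at 13.0 m:
(1.66/13.0)² = 0.01631, so 39.3 × 0.01631 = 0.6410 R/h.
Stay time = 0.0940 R ÷ 0.6410 R/h = 0.1466 h.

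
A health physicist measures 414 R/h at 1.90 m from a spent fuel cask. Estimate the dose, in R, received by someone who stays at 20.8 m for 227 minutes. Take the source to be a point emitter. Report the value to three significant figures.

13.1 R

Since intensity falls as 1/r², rate at 20.8 m:
(1.90/20.8)² = 0.008344, so 414 × 0.008344 = 3.454 R/h.
Dose = rate × time = 3.454 R/h × 3.783 h = 13.07 R.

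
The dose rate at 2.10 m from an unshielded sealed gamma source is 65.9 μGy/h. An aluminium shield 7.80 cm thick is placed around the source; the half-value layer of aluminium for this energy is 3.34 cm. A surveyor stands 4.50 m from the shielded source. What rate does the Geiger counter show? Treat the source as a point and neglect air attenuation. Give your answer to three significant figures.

2.84 μGy/h

Distance alone: (2.10/4.50)² = 0.2178, so 65.9 × 0.2178 = 14.35 μGy/h.
Shield: 7.80/3.34 = 2.335 half-value layers → attenuation 2^(−2.335) = 0.1982.
Combined: 14.35 × 0.1982 = 2.844 μGy/h.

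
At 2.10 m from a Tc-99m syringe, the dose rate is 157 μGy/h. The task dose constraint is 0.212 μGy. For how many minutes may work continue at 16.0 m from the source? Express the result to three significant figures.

4.70 min

Intensity scales as (d₁/d₂)², so rate at 16.0 m:
157 × (2.10/16.0)² = 157 × 0.01723 = 2.705 μGy/h.
Stay time = 0.212 μGy ÷ 2.705 μGy/h = 0.07837 h = 4.702 min.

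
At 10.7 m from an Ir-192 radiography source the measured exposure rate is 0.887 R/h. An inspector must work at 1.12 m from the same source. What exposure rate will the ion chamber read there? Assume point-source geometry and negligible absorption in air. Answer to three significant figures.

81.0 R/h

Applying the 1/r² law, scaling from 10.7 m to 1.12 m:
0.887 × (10.7/1.12)² = 0.887 × 91.27 = 80.96 R/h.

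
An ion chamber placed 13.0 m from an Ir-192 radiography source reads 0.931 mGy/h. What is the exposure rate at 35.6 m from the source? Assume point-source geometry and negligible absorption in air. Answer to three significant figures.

Applying the 1/r² law, scaling from 13.0 m to 35.6 m:
0.931 × (13.0/35.6)² = 0.931 × 0.1333 = 0.1241 mGy/h.

0.124 mGy/h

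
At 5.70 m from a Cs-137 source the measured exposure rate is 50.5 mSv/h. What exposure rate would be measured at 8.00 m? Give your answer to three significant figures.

25.6 mSv/h

Since intensity falls as 1/r², scaling from 5.70 m to 8.00 m:
(5.70/8.00)² = 0.5077, so 50.5 × 0.5077 = 25.64 mSv/h.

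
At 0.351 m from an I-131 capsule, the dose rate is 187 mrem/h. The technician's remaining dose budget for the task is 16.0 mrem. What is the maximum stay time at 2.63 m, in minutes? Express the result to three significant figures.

288 min

Since intensity falls as 1/r², rate at 2.63 m:
187 × (0.351/2.63)² = 187 × 0.01781 = 3.330 mrem/h.
Stay time = 16.0 mrem ÷ 3.330 mrem/h = 4.805 h = 288.3 min.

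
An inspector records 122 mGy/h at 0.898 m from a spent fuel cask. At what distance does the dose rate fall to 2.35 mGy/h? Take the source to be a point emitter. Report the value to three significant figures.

Using I₁d₁² = I₂d₂², d₂ = d₁·√(I₁/I₂).
I₁/I₂ = 122/2.35 = 51.91, so d₂ = 0.898 × √51.91 = 6.470 m.

6.47 m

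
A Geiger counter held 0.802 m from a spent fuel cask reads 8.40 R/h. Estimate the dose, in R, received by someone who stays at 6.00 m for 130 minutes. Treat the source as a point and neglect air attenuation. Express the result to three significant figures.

0.325 R

By the inverse-square law, rate at 6.00 m:
8.40 × (0.802/6.00)² = 8.40 × 0.01787 = 0.1501 R/h.
Dose = rate × time = 0.1501 R/h × 2.167 h = 0.3253 R.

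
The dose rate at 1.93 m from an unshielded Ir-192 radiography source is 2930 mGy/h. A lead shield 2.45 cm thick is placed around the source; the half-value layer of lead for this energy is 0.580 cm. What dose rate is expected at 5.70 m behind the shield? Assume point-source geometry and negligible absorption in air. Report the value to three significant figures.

18.0 mGy/h

Distance alone: (1.93/5.70)² = 0.1146, so 2930 × 0.1146 = 335.8 mGy/h.
Shield: 2.45/0.580 = 4.224 half-value layers → attenuation 2^(−4.224) = 0.05351.
Combined: 335.8 × 0.05351 = 17.97 mGy/h.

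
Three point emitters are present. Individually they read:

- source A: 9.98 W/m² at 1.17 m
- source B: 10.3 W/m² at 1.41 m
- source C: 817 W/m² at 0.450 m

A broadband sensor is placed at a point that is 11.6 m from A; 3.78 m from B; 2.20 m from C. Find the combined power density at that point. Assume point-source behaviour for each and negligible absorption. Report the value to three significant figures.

Each source contributes Iᵢ·(dᵢ/rᵢ)²; contributions add.
A: 9.98 × (1.17/11.6)² = 0.1015 W/m²
B: 10.3 × (1.41/3.78)² = 1.433 W/m²
C: 817 × (0.450/2.20)² = 34.18 W/m²
Total = 0.1015 + 1.433 + 34.18 = 35.71 W/m².

35.7 W/m²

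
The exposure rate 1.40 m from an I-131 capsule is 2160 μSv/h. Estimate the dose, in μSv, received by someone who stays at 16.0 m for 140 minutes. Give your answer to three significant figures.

By the inverse-square law, rate at 16.0 m:
2160 × (1.40/16.0)² = 2160 × 0.007656 = 16.54 μSv/h.
Dose = rate × time = 16.54 μSv/h × 2.333 h = 38.59 μSv.

38.6 μSv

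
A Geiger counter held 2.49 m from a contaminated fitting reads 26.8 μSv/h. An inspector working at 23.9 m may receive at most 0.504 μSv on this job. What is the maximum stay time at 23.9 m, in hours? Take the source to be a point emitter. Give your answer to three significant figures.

Since intensity falls as 1/r², rate at 23.9 m:
(2.49/23.9)² = 0.01085, so 26.8 × 0.01085 = 0.2908 μSv/h.
Stay time = 0.504 μSv ÷ 0.2908 μSv/h = 1.733 h.

1.73 h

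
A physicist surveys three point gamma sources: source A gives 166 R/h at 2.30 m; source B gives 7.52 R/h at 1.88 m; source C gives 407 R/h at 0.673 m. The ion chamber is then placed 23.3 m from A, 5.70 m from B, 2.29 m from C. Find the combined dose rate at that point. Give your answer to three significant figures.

37.6 R/h

Each source contributes Iᵢ·(dᵢ/rᵢ)²; contributions add.
A: 166 × (2.30/23.3)² = 1.618 R/h
B: 7.52 × (1.88/5.70)² = 0.8181 R/h
C: 407 × (0.673/2.29)² = 35.15 R/h
Total = 1.618 + 0.8181 + 35.15 = 37.59 R/h.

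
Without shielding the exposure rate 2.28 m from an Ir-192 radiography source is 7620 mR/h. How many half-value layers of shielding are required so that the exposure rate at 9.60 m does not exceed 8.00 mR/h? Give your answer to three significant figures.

5.75 half-value layers

At 9.60 m, distance alone gives (2.28/9.60)² = 0.05641, so 7620 × 0.05641 = 429.8 mR/h.
Further attenuation needed: 429.8/8.00 = 53.73.
n = log₂(53.73) = 5.748 half-value layers.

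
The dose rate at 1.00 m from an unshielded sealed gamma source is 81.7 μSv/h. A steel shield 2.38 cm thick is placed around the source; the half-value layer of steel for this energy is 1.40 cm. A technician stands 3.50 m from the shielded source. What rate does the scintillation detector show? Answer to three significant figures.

Distance alone: 81.7 × (1.00/3.50)² = 81.7 × 0.08163 = 6.669 μSv/h.
Shield: 2.38/1.40 = 1.700 half-value layers → attenuation 2^(−1.700) = 0.3078.
Combined: 6.669 × 0.3078 = 2.053 μSv/h.

2.05 μSv/h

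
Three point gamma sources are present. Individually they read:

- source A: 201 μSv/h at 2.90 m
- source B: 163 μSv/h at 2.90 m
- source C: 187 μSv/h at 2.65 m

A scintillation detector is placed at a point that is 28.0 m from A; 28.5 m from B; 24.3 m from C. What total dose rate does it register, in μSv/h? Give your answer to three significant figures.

Each source contributes Iᵢ·(dᵢ/rᵢ)²; contributions add.
A: 201 × (2.90/28.0)² = 2.156 μSv/h
B: 163 × (2.90/28.5)² = 1.688 μSv/h
C: 187 × (2.65/24.3)² = 2.224 μSv/h
Total = 2.156 + 1.688 + 2.224 = 6.068 μSv/h.

6.07 μSv/h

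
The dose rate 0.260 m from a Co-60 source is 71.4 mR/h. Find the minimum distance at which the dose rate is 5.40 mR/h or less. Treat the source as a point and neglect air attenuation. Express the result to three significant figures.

By the inverse-square law, d₂ = d₁·√(I₁/I₂).
I₁/I₂ = 71.4/5.40 = 13.22, so d₂ = 0.260 × √13.22 = 0.9453 m.

0.945 m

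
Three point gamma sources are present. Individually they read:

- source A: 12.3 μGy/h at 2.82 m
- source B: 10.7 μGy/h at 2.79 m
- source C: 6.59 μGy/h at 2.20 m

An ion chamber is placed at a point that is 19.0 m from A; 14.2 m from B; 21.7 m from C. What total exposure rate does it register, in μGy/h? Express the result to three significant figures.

Each source contributes Iᵢ·(dᵢ/rᵢ)²; contributions add.
A: 12.3 × (2.82/19.0)² = 0.2710 μGy/h
B: 10.7 × (2.79/14.2)² = 0.4131 μGy/h
C: 6.59 × (2.20/21.7)² = 0.06773 μGy/h
Total = 0.2710 + 0.4131 + 0.06773 = 0.7518 μGy/h.

0.752 μGy/h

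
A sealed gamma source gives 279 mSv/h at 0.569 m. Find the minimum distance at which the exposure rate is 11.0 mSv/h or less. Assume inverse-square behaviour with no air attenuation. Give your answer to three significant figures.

2.87 m

Applying the 1/r² law, d₂ = d₁·√(I₁/I₂).
I₁/I₂ = 279/11.0 = 25.36, so d₂ = 0.569 × √25.36 = 2.865 m.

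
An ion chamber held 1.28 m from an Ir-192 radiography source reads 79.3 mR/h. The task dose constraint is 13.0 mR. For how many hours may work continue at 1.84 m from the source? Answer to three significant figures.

0.339 h

Intensity scales as (d₁/d₂)², so rate at 1.84 m:
79.3 × (1.28/1.84)² = 79.3 × 0.4839 = 38.37 mR/h.
Stay time = 13.0 mR ÷ 38.37 mR/h = 0.3388 h.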